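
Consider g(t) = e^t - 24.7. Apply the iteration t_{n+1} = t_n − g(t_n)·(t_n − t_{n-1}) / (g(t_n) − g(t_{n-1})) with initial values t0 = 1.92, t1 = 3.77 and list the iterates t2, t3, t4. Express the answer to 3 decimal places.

g(1.92) = -17.87904, g(3.77) = 18.68006
t2 = 3.77000 − 18.68006·(3.77000 − 1.92000) / (18.68006 − (-17.87904)) = 3.77000 − (34.55812)/(36.55911) = 2.82473
g(2.82473) = -7.84356
t3 = 2.82473 − (-7.84356)·(2.82473 − 3.77000) / (-7.84356 − 18.68006) = 2.82473 − (7.41426)/(-26.52362) = 3.10427
g(3.10427) = -2.40713
t4 = 3.10427 − (-2.40713)·(3.10427 − 2.82473) / (-2.40713 − (-7.84356)) = 3.10427 − (-0.67287)/(5.43643) = 3.22804

2.825, 3.104, 3.228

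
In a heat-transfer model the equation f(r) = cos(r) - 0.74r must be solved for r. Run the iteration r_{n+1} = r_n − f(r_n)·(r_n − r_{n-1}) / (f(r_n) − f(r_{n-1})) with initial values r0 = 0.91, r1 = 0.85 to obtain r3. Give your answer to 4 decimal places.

f(0.91) = -0.059654, f(0.85) = 0.030983
r2 = 0.850000 − 0.030983·(0.850000 − 0.910000) / (0.030983 − (-0.059654)) = 0.850000 − (-0.001859)/(0.090637) = 0.870510
f(0.870510) = 0.000259
r3 = 0.870510 − 0.000259·(0.870510 − 0.850000) / (0.000259 − 0.030983) = 0.870510 − (0.000005)/(-0.030724) = 0.870683

0.8707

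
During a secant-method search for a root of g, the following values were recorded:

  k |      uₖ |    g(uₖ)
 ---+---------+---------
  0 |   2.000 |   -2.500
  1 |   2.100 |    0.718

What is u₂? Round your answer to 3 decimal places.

2.078

u₂ = 2.100 − 0.718·(2.100 − 2.000) / (0.718 − (-2.500))
   = 2.100 − (0.07180)/(3.21800) = 2.07769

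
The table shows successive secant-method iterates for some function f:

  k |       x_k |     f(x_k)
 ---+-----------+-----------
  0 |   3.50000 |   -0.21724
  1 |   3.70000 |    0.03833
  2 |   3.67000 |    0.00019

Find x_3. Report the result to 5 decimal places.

x_3 = 3.67000 − 0.00019·(3.67000 − 3.70000) / (0.00019 − 0.03833)
   = 3.67000 − (-0.0000057)/(-0.0381400) = 3.6698506

3.66985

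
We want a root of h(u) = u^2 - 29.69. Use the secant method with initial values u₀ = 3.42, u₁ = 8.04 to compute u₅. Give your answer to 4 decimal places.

5.4488

h(3.42) = -17.993600, h(8.04) = 34.951600
u₂ = 8.040000 − 34.951600·(8.040000 − 3.420000) / (34.951600 − (-17.993600)) = 8.040000 − (161.476392)/(52.945200) = 4.990122
h(4.990122) = -4.788681
u₃ = 4.990122 − (-4.788681)·(4.990122 − 8.040000) / (-4.788681 − 34.951600) = 4.990122 − (14.604891)/(-39.740281) = 5.357631
h(5.357631) = -0.985794
u₄ = 5.357631 − (-0.985794)·(5.357631 − 4.990122) / (-0.985794 − (-4.788681)) = 5.357631 − (-0.362288)/(3.802887) = 5.452897
h(5.452897) = 0.044087
u₅ = 5.452897 − 0.044087·(5.452897 − 5.357631) / (0.044087 − (-0.985794)) = 5.452897 − (0.004200)/(1.029880) = 5.448819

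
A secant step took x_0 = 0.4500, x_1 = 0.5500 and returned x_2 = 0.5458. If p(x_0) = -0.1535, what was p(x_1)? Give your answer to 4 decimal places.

The secant line through (0.4500, -0.1535) and (0.5500, p(x_1)) crosses zero at x_2 = 0.5458.
So (0.4500, -0.1535), (0.5500, p(x_1)), (0.5458, 0) are collinear:
p(x_1) = -0.1535 · (0.5500 − 0.5458) / (0.4500 − 0.5458) = -0.1535 · (0.004200)/(-0.095800) = 0.006730

0.0067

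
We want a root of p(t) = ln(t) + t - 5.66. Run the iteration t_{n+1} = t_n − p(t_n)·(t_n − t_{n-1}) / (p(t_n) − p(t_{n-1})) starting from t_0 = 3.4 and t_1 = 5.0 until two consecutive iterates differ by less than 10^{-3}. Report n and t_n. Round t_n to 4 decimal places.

p(3.4) = -1.036225, p(5.0) = 0.949438
t_2 = 5.000000 − 0.949438·(1.600000)/(1.985662) = 4.234965;  |Δ| = 0.765035
p(4.234965) = 0.018340
t_3 = 4.234965 − 0.018340·(-0.765035)/(-0.931097) = 4.219896;  |Δ| = 0.015069
p(4.219896) = -0.000294
t_4 = 4.219896 − (-0.000294)·(-0.015069)/(-0.018634) = 4.220133;  |Δ| = 0.000237
|t_4 − t_3| = 0.000237 < 10^{-3}

n = 4, t_n = 4.2201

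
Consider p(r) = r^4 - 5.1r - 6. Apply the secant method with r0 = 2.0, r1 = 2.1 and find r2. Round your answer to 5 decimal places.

2.00681

p(2.0) = -0.2000000, p(2.1) = 2.7381000
r2 = 2.1000000 − 2.7381000·(2.1000000 − 2.0000000) / (2.7381000 − (-0.2000000)) = 2.1000000 − (0.2738100)/(2.9381000) = 2.0068071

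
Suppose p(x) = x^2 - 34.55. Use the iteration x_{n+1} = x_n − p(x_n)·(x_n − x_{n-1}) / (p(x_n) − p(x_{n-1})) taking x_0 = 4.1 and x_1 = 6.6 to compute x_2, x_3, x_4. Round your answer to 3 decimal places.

5.758, 5.871, 5.878

p(4.1) = -17.74000, p(6.6) = 9.01000
x_2 = 6.60000 − 9.01000·(6.60000 − 4.10000) / (9.01000 − (-17.74000)) = 6.60000 − (22.52500)/(26.75000) = 5.75794
p(5.75794) = -1.39608
x_3 = 5.75794 − (-1.39608)·(5.75794 − 6.60000) / (-1.39608 − 9.01000) = 5.75794 − (1.17558)/(-10.40608) = 5.87091
p(5.87091) = -0.08237
x_4 = 5.87091 − (-0.08237)·(5.87091 − 5.75794) / (-0.08237 − (-1.39608)) = 5.87091 − (-0.00930)/(1.31372) = 5.87800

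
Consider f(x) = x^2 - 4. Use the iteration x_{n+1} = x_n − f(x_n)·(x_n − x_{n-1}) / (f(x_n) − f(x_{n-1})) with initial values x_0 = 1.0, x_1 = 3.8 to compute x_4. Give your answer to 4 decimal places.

f(1.0) = -3.000000, f(3.8) = 10.440000
x_2 = 3.800000 − 10.440000·(3.800000 − 1.000000) / (10.440000 − (-3.000000)) = 3.800000 − (29.232000)/(13.440000) = 1.625000
f(1.625000) = -1.359375
x_3 = 1.625000 − (-1.359375)·(1.625000 − 3.800000) / (-1.359375 − 10.440000) = 1.625000 − (2.956641)/(-11.799375) = 1.875576
f(1.875576) = -0.482215
x_4 = 1.875576 − (-0.482215)·(1.875576 − 1.625000) / (-0.482215 − (-1.359375)) = 1.875576 − (-0.120831)/(0.877160) = 2.013329

2.0133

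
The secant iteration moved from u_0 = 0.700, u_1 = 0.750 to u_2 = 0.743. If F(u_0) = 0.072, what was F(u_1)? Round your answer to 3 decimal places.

-0.012

The secant line through (0.700, 0.072) and (0.750, F(u_1)) crosses zero at u_2 = 0.743.
So (0.700, 0.072), (0.750, F(u_1)), (0.743, 0) are collinear:
F(u_1) = 0.072 · (0.750 − 0.743) / (0.700 − 0.743) = 0.072 · (0.00700)/(-0.04300) = -0.01172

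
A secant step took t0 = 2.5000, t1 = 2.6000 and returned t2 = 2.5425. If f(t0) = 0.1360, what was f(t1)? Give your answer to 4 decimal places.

The secant line through (2.5000, 0.1360) and (2.6000, f(t1)) crosses zero at t2 = 2.5425.
So (2.5000, 0.1360), (2.6000, f(t1)), (2.5425, 0) are collinear:
f(t1) = 0.1360 · (2.6000 − 2.5425) / (2.5000 − 2.5425) = 0.1360 · (0.057500)/(-0.042500) = -0.184000

-0.1840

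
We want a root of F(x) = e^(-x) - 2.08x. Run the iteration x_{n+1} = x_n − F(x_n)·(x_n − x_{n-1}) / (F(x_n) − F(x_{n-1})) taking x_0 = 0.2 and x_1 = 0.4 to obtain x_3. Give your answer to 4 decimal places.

F(0.2) = 0.402731, F(0.4) = -0.161680
x_2 = 0.400000 − (-0.161680)·(0.400000 − 0.200000) / (-0.161680 − 0.402731) = 0.400000 − (-0.032336)/(-0.564411) = 0.342708
F(0.342708) = -0.002988
x_3 = 0.342708 − (-0.002988)·(0.342708 − 0.400000) / (-0.002988 − (-0.161680)) = 0.342708 − (0.000171)/(0.158692) = 0.341630

0.3416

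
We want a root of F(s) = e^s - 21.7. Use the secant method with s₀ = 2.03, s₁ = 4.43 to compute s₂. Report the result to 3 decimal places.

2.473

F(2.03) = -14.08591, F(4.43) = 62.23142
s₂ = 4.43000 − 62.23142·(4.43000 − 2.03000) / (62.23142 − (-14.08591)) = 4.43000 − (149.35540)/(76.31733) = 2.47297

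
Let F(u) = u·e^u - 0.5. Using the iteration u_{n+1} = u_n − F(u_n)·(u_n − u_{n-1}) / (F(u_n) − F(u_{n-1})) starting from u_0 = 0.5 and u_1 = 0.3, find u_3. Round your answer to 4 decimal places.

0.3520

F(0.5) = 0.324361, F(0.3) = -0.095042
u_2 = 0.300000 − (-0.095042)·(0.300000 − 0.500000) / (-0.095042 − 0.324361) = 0.300000 − (0.019008)/(-0.419403) = 0.345323
F(0.345323) = -0.012250
u_3 = 0.345323 − (-0.012250)·(0.345323 − 0.300000) / (-0.012250 − (-0.095042)) = 0.345323 − (-0.000555)/(0.082792) = 0.352029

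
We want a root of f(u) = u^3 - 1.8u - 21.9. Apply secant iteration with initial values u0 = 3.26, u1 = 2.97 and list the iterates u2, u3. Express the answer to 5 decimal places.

3.00834, 3.01191

f(3.26) = 6.8779760, f(2.97) = -1.0479270
u2 = 2.9700000 − (-1.0479270)·(2.9700000 − 3.2600000) / (-1.0479270 − 6.8779760) = 2.9700000 − (0.3038988)/(-7.9259030) = 3.0083425
f(3.0083425) = -0.0891424
u3 = 3.0083425 − (-0.0891424)·(3.0083425 − 2.9700000) / (-0.0891424 − (-1.0479270)) = 3.0083425 − (-0.0034179)/(0.9587846) = 3.0119074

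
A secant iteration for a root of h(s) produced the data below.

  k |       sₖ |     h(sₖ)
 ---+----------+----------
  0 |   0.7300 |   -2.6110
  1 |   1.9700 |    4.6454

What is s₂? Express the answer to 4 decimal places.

s₂ = 1.9700 − 4.6454·(1.9700 − 0.7300) / (4.6454 − (-2.6110))
   = 1.9700 − (5.760296)/(7.256400) = 1.176177

1.1762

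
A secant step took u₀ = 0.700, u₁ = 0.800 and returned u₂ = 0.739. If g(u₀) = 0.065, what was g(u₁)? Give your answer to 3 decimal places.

-0.102

The secant line through (0.700, 0.065) and (0.800, g(u₁)) crosses zero at u₂ = 0.739.
So (0.700, 0.065), (0.800, g(u₁)), (0.739, 0) are collinear:
g(u₁) = 0.065 · (0.800 − 0.739) / (0.700 − 0.739) = 0.065 · (0.06100)/(-0.03900) = -0.10167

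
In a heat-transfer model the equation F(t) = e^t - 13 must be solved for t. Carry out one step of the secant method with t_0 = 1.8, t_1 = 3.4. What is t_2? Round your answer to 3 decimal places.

F(1.8) = -6.95035, F(3.4) = 16.96410
t_2 = 3.40000 − 16.96410·(3.40000 − 1.80000) / (16.96410 − (-6.95035)) = 3.40000 − (27.14256)/(23.91445) = 2.26501

2.265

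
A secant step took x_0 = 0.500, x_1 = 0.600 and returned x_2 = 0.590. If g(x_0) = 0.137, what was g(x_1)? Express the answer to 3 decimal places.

The secant line through (0.500, 0.137) and (0.600, g(x_1)) crosses zero at x_2 = 0.590.
So (0.500, 0.137), (0.600, g(x_1)), (0.590, 0) are collinear:
g(x_1) = 0.137 · (0.600 − 0.590) / (0.500 − 0.590) = 0.137 · (0.01000)/(-0.09000) = -0.01522

-0.015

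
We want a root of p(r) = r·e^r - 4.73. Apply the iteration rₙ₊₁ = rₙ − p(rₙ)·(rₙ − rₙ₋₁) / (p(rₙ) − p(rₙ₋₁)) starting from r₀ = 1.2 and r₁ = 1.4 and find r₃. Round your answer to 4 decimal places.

1.2947

p(1.2) = -0.745860, p(1.4) = 0.947280
r₂ = 1.400000 − 0.947280·(1.400000 − 1.200000) / (0.947280 − (-0.745860)) = 1.400000 − (0.189456)/(1.693140) = 1.288104
p(1.288104) = -0.059459
r₃ = 1.288104 − (-0.059459)·(1.288104 − 1.400000) / (-0.059459 − 0.947280) = 1.288104 − (0.006653)/(-1.006739) = 1.294712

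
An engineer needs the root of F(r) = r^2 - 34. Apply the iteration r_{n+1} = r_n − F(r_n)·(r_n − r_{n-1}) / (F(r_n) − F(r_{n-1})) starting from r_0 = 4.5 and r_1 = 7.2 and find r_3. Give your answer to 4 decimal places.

F(4.5) = -13.750000, F(7.2) = 17.840000
r_2 = 7.200000 − 17.840000·(7.200000 − 4.500000) / (17.840000 − (-13.750000)) = 7.200000 − (48.168000)/(31.590000) = 5.675214
F(5.675214) = -1.791950
r_3 = 5.675214 − (-1.791950)·(5.675214 − 7.200000) / (-1.791950 − 17.840000) = 5.675214 − (2.732340)/(-19.631950) = 5.814392

5.8144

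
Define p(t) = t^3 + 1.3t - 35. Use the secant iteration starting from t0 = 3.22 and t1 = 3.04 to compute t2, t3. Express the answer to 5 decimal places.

p(3.22) = 2.5722480, p(3.04) = -2.9535360
t2 = 3.0400000 − (-2.9535360)·(3.0400000 − 3.2200000) / (-2.9535360 − 2.5722480) = 3.0400000 − (0.5316365)/(-5.5257840) = 3.1362101
p(3.1362101) = -0.0757469
t3 = 3.1362101 − (-0.0757469)·(3.1362101 − 3.0400000) / (-0.0757469 − (-2.9535360)) = 3.1362101 − (-0.0072876)/(2.8777891) = 3.1387425

3.13621, 3.13874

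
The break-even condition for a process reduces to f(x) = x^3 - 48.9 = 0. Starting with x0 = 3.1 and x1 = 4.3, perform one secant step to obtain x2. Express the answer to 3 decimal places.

f(3.1) = -19.10900, f(4.3) = 30.60700
x2 = 4.30000 − 30.60700·(4.30000 − 3.10000) / (30.60700 − (-19.10900)) = 4.30000 − (36.72840)/(49.71600) = 3.56124

3.561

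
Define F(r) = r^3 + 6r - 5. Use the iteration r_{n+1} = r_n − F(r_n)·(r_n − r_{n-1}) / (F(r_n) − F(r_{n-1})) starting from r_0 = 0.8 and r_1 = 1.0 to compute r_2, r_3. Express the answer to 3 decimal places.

F(0.8) = 0.31200, F(1.0) = 2.00000
r_2 = 1.00000 − 2.00000·(1.00000 − 0.80000) / (2.00000 − 0.31200) = 1.00000 − (0.40000)/(1.68800) = 0.76303
F(0.76303) = 0.02245
r_3 = 0.76303 − 0.02245·(0.76303 − 1.00000) / (0.02245 − 2.00000) = 0.76303 − (-0.00532)/(-1.97755) = 0.76034

0.763, 0.760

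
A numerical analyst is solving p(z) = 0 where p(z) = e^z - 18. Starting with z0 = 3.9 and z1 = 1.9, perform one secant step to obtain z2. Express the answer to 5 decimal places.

2.42973

p(3.9) = 31.4024491, p(1.9) = -11.3141056
z2 = 1.9000000 − (-11.3141056)·(1.9000000 − 3.9000000) / (-11.3141056 − 31.4024491) = 1.9000000 − (22.6282111)/(-42.7165547) = 2.4297293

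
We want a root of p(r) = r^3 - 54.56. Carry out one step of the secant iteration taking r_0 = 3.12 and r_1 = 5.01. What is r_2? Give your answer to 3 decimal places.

3.599

p(3.12) = -24.18867, p(5.01) = 71.19150
r_2 = 5.01000 − 71.19150·(5.01000 − 3.12000) / (71.19150 − (-24.18867)) = 5.01000 − (134.55194)/(95.38017) = 3.59931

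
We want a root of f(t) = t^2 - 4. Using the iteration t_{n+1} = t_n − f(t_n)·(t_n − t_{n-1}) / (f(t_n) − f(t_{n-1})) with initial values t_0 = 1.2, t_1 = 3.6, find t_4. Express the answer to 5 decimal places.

f(1.2) = -2.5600000, f(3.6) = 8.9600000
t_2 = 3.6000000 − 8.9600000·(3.6000000 − 1.2000000) / (8.9600000 − (-2.5600000)) = 3.6000000 − (21.5040000)/(11.5200000) = 1.7333333
f(1.7333333) = -0.9955556
t_3 = 1.7333333 − (-0.9955556)·(1.7333333 − 3.6000000) / (-0.9955556 − 8.9600000) = 1.7333333 − (1.8583704)/(-9.9555556) = 1.9200000
f(1.9200000) = -0.3136000
t_4 = 1.9200000 − (-0.3136000)·(1.9200000 − 1.7333333) / (-0.3136000 − (-0.9955556)) = 1.9200000 − (-0.0585387)/(0.6819556) = 2.0058394

2.00584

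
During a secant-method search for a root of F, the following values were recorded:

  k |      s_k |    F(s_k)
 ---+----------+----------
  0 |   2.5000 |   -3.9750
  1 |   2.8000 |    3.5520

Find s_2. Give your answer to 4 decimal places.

s_2 = 2.8000 − 3.5520·(2.8000 − 2.5000) / (3.5520 − (-3.9750))
   = 2.8000 − (1.065600)/(7.527000) = 2.658430

2.6584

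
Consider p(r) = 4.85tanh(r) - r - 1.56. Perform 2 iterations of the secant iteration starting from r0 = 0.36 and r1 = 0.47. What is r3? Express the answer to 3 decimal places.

p(0.36) = -0.24571, p(0.47) = 0.09527
r2 = 0.47000 − 0.09527·(0.47000 − 0.36000) / (0.09527 − (-0.24571)) = 0.47000 − (0.01048)/(0.34098) = 0.43927
p(0.43927) = 0.00396
r3 = 0.43927 − 0.00396·(0.43927 − 0.47000) / (0.00396 − 0.09527) = 0.43927 − (-0.00012)/(-0.09131) = 0.43793

0.438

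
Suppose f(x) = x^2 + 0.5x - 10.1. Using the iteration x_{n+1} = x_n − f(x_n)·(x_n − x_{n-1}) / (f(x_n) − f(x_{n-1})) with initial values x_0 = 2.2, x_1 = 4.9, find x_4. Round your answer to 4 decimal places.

2.9393

f(2.2) = -4.160000, f(4.9) = 16.360000
x_2 = 4.900000 − 16.360000·(4.900000 − 2.200000) / (16.360000 − (-4.160000)) = 4.900000 − (44.172000)/(20.520000) = 2.747368
f(2.747368) = -1.178283
x_3 = 2.747368 − (-1.178283)·(2.747368 − 4.900000) / (-1.178283 − 16.360000) = 2.747368 − (2.536408)/(-17.538283) = 2.891990
f(2.891990) = -0.290401
x_4 = 2.891990 − (-0.290401)·(2.891990 − 2.747368) / (-0.290401 − (-1.178283)) = 2.891990 − (-0.041998)/(0.887882) = 2.939291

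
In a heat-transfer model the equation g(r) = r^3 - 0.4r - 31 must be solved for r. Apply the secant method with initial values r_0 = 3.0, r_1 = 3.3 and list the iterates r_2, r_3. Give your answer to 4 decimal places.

g(3.0) = -5.200000, g(3.3) = 3.617000
r_2 = 3.300000 − 3.617000·(3.300000 − 3.000000) / (3.617000 − (-5.200000)) = 3.300000 − (1.085100)/(8.817000) = 3.176931
g(3.176931) = -0.206358
r_3 = 3.176931 − (-0.206358)·(3.176931 − 3.300000) / (-0.206358 − 3.617000) = 3.176931 − (0.025396)/(-3.823358) = 3.183573

3.1769, 3.1836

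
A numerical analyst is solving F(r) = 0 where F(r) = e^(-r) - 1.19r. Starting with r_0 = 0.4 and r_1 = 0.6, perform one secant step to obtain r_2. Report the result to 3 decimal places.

0.508

F(0.4) = 0.19432, F(0.6) = -0.16519
r_2 = 0.60000 − (-0.16519)·(0.60000 − 0.40000) / (-0.16519 − 0.19432) = 0.60000 − (-0.03304)/(-0.35951) = 0.50810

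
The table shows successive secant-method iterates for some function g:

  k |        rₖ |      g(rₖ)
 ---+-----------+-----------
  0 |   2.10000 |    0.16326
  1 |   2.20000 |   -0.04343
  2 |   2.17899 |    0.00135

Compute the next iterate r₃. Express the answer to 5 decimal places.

2.17962

r₃ = 2.17899 − 0.00135·(2.17899 − 2.20000) / (0.00135 − (-0.04343))
   = 2.17899 − (-0.0000284)/(0.0447800) = 2.1796234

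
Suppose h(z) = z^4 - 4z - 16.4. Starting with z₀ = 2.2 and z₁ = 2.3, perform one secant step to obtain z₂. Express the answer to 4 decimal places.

h(2.2) = -1.774400, h(2.3) = 2.384100
z₂ = 2.300000 − 2.384100·(2.300000 − 2.200000) / (2.384100 − (-1.774400)) = 2.300000 − (0.238410)/(4.158500) = 2.242669

2.2427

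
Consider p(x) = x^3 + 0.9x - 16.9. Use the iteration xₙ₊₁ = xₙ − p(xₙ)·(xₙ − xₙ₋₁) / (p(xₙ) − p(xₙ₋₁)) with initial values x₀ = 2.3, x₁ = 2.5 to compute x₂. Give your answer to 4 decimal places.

2.4464

p(2.3) = -2.663000, p(2.5) = 0.975000
x₂ = 2.500000 − 0.975000·(2.500000 − 2.300000) / (0.975000 − (-2.663000)) = 2.500000 − (0.195000)/(3.638000) = 2.446399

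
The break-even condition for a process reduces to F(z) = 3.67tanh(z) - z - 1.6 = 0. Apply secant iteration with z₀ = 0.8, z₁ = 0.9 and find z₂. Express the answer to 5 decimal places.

F(0.8) = 0.0370149, F(0.9) = 0.1288132
z₂ = 0.9000000 − 0.1288132·(0.9000000 − 0.8000000) / (0.1288132 − 0.0370149) = 0.9000000 − (0.0128813)/(0.0917982) = 0.7596779

0.75968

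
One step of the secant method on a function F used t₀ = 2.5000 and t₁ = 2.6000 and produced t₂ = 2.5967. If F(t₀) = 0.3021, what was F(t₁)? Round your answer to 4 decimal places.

The secant line through (2.5000, 0.3021) and (2.6000, F(t₁)) crosses zero at t₂ = 2.5967.
So (2.5000, 0.3021), (2.6000, F(t₁)), (2.5967, 0) are collinear:
F(t₁) = 0.3021 · (2.6000 − 2.5967) / (2.5000 − 2.5967) = 0.3021 · (0.003300)/(-0.096700) = -0.010310

-0.0103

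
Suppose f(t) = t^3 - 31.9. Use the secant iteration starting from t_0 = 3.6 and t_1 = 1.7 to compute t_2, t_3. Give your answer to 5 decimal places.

2.92836, 3.34120

f(3.6) = 14.7560000, f(1.7) = -26.9870000
t_2 = 1.7000000 − (-26.9870000)·(1.7000000 − 3.6000000) / (-26.9870000 − 14.7560000) = 1.7000000 − (51.2753000)/(-41.7430000) = 2.9283569
f(2.9283569) = -6.7885381
t_3 = 2.9283569 − (-6.7885381)·(2.9283569 − 1.7000000) / (-6.7885381 − (-26.9870000)) = 2.9283569 − (-8.3387473)/(20.1984619) = 3.3411976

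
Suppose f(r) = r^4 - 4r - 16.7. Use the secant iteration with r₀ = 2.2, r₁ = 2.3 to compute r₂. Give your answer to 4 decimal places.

f(2.2) = -2.074400, f(2.3) = 2.084100
r₂ = 2.300000 − 2.084100·(2.300000 − 2.200000) / (2.084100 − (-2.074400)) = 2.300000 − (0.208410)/(4.158500) = 2.249883

2.2499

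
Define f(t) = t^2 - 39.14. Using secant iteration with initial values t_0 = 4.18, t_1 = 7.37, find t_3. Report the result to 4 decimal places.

6.2396

f(4.18) = -21.667600, f(7.37) = 15.176900
t_2 = 7.370000 − 15.176900·(7.370000 − 4.180000) / (15.176900 − (-21.667600)) = 7.370000 − (48.414311)/(36.844500) = 6.055983
f(6.055983) = -2.465074
t_3 = 6.055983 − (-2.465074)·(6.055983 − 7.370000) / (-2.465074 − 15.176900) = 6.055983 − (3.239150)/(-17.641974) = 6.239587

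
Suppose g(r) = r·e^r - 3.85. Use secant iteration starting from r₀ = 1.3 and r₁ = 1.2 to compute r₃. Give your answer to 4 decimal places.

g(1.3) = 0.920086, g(1.2) = 0.134140
r₂ = 1.200000 − 0.134140·(1.200000 − 1.300000) / (0.134140 − 0.920086) = 1.200000 − (-0.013414)/(-0.785945) = 1.182933
g(1.182933) = 0.011012
r₃ = 1.182933 − 0.011012·(1.182933 − 1.200000) / (0.011012 − 0.134140) = 1.182933 − (-0.000188)/(-0.123129) = 1.181406

1.1814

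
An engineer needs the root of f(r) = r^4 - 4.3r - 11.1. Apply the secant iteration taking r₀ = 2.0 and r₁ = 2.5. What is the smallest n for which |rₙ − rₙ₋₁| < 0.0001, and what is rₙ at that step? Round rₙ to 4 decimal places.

f(2.0) = -3.700000, f(2.5) = 17.212500
r₂ = 2.500000 − 17.212500·(0.500000)/(20.912500) = 2.088464;  |Δ| = 0.411536
f(2.088464) = -1.056132
r₃ = 2.088464 − (-1.056132)·(-0.411536)/(-18.268632) = 2.112255;  |Δ| = 0.023791
f(2.112255) = -0.276625
r₄ = 2.112255 − (-0.276625)·(0.023791)/(0.779507) = 2.120698;  |Δ| = 0.008443
f(2.120698) = 0.007250
r₅ = 2.120698 − 0.007250·(0.008443)/(0.283875) = 2.120483;  |Δ| = 0.000216
f(2.120483) = -0.000048
r₆ = 2.120483 − (-0.000048)·(-0.000216)/(-0.007298) = 2.120484;  |Δ| = 0.000001
|r₆ − r₅| = 0.000001 < 0.0001

n = 6, rₙ = 2.1205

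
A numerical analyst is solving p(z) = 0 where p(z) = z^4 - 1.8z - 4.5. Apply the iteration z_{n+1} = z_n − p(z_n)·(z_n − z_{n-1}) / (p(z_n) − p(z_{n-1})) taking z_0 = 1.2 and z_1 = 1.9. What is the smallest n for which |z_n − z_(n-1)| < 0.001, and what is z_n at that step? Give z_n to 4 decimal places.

n = 6, z_n = 1.6536

p(1.2) = -4.586400, p(1.9) = 5.112100
z_2 = 1.900000 − 5.112100·(0.700000)/(9.698500) = 1.531029;  |Δ| = 0.368971
p(1.531029) = -1.761289
z_3 = 1.531029 − (-1.761289)·(-0.368971)/(-6.873389) = 1.625577;  |Δ| = 0.094548
p(1.625577) = -0.443236
z_4 = 1.625577 − (-0.443236)·(0.094548)/(1.318053) = 1.657371;  |Δ| = 0.031795
p(1.657371) = 0.062079
z_5 = 1.657371 − 0.062079·(0.031795)/(0.505315) = 1.653465;  |Δ| = 0.003906
p(1.653465) = -0.001770
z_6 = 1.653465 − (-0.001770)·(-0.003906)/(-0.063849) = 1.653573;  |Δ| = 0.000108
|z_6 − z_5| = 0.000108 < 0.001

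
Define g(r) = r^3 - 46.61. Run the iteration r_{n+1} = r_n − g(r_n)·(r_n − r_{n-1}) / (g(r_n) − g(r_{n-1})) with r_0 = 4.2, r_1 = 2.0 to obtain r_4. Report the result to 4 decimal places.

3.5803

g(4.2) = 27.478000, g(2.0) = -38.610000
r_2 = 2.000000 − (-38.610000)·(2.000000 − 4.200000) / (-38.610000 − 27.478000) = 2.000000 − (84.942000)/(-66.088000) = 3.285286
g(3.285286) = -11.151557
r_3 = 3.285286 − (-11.151557)·(3.285286 − 2.000000) / (-11.151557 − (-38.610000)) = 3.285286 − (-14.332943)/(27.458443) = 3.807273
g(3.807273) = 8.577671
r_4 = 3.807273 − 8.577671·(3.807273 − 3.285286) / (8.577671 − (-11.151557)) = 3.807273 − (4.477431)/(19.729228) = 3.580329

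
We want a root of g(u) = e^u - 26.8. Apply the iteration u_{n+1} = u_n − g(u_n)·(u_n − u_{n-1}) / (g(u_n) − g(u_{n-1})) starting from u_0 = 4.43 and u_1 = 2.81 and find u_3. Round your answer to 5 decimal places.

g(4.43) = 57.1314169, g(2.81) = -10.1900818
u_2 = 2.8100000 − (-10.1900818)·(2.8100000 − 4.4300000) / (-10.1900818 − 57.1314169) = 2.8100000 − (16.5079325)/(-67.3214987) = 3.0552104
g(3.0552104) = -5.5743488
u_3 = 3.0552104 − (-5.5743488)·(3.0552104 − 2.8100000) / (-5.5743488 − (-10.1900818)) = 3.0552104 − (-1.3668884)/(4.6157330) = 3.3513472

3.35135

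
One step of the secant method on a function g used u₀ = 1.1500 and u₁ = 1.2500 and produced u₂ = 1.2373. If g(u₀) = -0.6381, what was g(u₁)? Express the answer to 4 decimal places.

The secant line through (1.1500, -0.6381) and (1.2500, g(u₁)) crosses zero at u₂ = 1.2373.
So (1.1500, -0.6381), (1.2500, g(u₁)), (1.2373, 0) are collinear:
g(u₁) = -0.6381 · (1.2500 − 1.2373) / (1.1500 − 1.2373) = -0.6381 · (0.012700)/(-0.087300) = 0.092828

0.0928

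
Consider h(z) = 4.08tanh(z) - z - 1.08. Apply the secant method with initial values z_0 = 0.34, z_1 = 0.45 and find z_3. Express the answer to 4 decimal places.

h(0.34) = -0.083892, h(0.45) = 0.191348
z_2 = 0.450000 − 0.191348·(0.450000 − 0.340000) / (0.191348 − (-0.083892)) = 0.450000 − (0.021048)/(0.275240) = 0.373528
h(0.373528) = 0.003332
z_3 = 0.373528 − 0.003332·(0.373528 − 0.450000) / (0.003332 − 0.191348) = 0.373528 − (-0.000255)/(-0.188016) = 0.372172

0.3722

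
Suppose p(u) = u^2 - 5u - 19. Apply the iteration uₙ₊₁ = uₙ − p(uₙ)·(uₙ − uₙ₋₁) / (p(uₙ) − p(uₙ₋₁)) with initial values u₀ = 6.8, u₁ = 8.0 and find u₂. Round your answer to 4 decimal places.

7.4898

p(6.8) = -6.760000, p(8.0) = 5.000000
u₂ = 8.000000 − 5.000000·(8.000000 − 6.800000) / (5.000000 − (-6.760000)) = 8.000000 − (6.000000)/(11.760000) = 7.489796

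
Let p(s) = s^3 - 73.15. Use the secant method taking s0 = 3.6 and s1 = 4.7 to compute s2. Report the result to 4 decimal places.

p(3.6) = -26.494000, p(4.7) = 30.673000
s2 = 4.700000 − 30.673000·(4.700000 − 3.600000) / (30.673000 − (-26.494000)) = 4.700000 − (33.740300)/(57.167000) = 4.109794

4.1098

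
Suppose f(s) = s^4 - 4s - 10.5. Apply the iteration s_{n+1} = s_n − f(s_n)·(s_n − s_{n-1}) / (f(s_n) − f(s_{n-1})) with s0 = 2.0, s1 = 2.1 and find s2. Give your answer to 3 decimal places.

f(2.0) = -2.50000, f(2.1) = 0.54810
s2 = 2.10000 − 0.54810·(2.10000 − 2.00000) / (0.54810 − (-2.50000)) = 2.10000 − (0.05481)/(3.04810) = 2.08202

2.082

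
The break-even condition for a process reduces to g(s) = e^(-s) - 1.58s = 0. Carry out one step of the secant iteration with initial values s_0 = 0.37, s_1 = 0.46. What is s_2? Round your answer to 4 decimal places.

0.4174

g(0.37) = 0.106134, g(0.46) = -0.095516
s_2 = 0.460000 − (-0.095516)·(0.460000 − 0.370000) / (-0.095516 − 0.106134) = 0.460000 − (-0.008596)/(-0.201651) = 0.417369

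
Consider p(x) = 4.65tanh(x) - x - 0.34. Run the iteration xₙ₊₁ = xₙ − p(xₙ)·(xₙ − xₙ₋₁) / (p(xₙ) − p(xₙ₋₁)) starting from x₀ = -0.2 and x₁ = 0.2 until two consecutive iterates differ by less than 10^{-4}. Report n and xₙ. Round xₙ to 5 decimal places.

n = 4, xₙ = 0.09350

p(-0.2) = -1.0577952, p(0.2) = 0.3777952
x₂ = 0.2000000 − 0.3777952·(0.4000000)/(1.4355905) = 0.0947345;  |Δ| = 0.1052655
p(0.0947345) = 0.0044680
x₃ = 0.0947345 − 0.0044680·(-0.1052655)/(-0.3733273) = 0.0934747;  |Δ| = 0.0012598
p(0.0934747) = -0.0000788
x₄ = 0.0934747 − (-0.0000788)·(-0.0012598)/(-0.0045467) = 0.0934966;  |Δ| = 0.0000218
|x₄ − x₃| = 0.0000218 < 10^{-4}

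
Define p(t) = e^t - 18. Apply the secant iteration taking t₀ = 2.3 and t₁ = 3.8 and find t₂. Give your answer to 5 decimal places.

p(2.3) = -8.0258175, p(3.8) = 26.7011845
t₂ = 3.8000000 − 26.7011845·(3.8000000 − 2.3000000) / (26.7011845 − (-8.0258175)) = 3.8000000 − (40.0517767)/(34.7270020) = 2.6466676

2.64667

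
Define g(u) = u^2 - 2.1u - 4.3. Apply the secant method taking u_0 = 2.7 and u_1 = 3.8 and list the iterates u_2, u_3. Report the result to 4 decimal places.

3.3091, 3.3688

g(2.7) = -2.680000, g(3.8) = 2.160000
u_2 = 3.800000 − 2.160000·(3.800000 − 2.700000) / (2.160000 − (-2.680000)) = 3.800000 − (2.376000)/(4.840000) = 3.309091
g(3.309091) = -0.299008
u_3 = 3.309091 − (-0.299008)·(3.309091 − 3.800000) / (-0.299008 − 2.160000) = 3.309091 − (0.146786)/(-2.459008) = 3.368784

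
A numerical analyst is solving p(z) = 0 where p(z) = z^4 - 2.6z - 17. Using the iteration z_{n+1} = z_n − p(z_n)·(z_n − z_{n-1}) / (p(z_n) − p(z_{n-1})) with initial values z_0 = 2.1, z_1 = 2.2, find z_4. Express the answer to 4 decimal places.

p(2.1) = -3.011900, p(2.2) = 0.705600
z_2 = 2.200000 − 0.705600·(2.200000 − 2.100000) / (0.705600 − (-3.011900)) = 2.200000 − (0.070560)/(3.717500) = 2.181020
p(2.181020) = -0.043066
z_3 = 2.181020 − (-0.043066)·(2.181020 − 2.200000) / (-0.043066 − 0.705600) = 2.181020 − (0.000817)/(-0.748666) = 2.182111
p(2.182111) = -0.000561
z_4 = 2.182111 − (-0.000561)·(2.182111 − 2.181020) / (-0.000561 − (-0.043066)) = 2.182111 − (-0.000001)/(0.042505) = 2.182126

2.1821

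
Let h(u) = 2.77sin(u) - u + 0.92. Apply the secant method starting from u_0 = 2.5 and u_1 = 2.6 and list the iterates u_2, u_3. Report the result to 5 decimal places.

h(2.5) = 0.0777678, h(2.6) = -0.2520612
u_2 = 2.6000000 − (-0.2520612)·(2.6000000 − 2.5000000) / (-0.2520612 − 0.0777678) = 2.6000000 − (-0.0252061)/(-0.3298290) = 2.5235782
h(2.5235782) = 0.0014096
u_3 = 2.5235782 − 0.0014096·(2.5235782 − 2.6000000) / (0.0014096 − (-0.2520612)) = 2.5235782 − (-0.0001077)/(0.2534708) = 2.5240032

2.52358, 2.52400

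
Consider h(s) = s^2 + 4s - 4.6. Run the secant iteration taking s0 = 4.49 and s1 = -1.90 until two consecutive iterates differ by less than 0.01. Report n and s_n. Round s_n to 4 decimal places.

h(4.49) = 33.520100, h(-1.90) = -8.590000
s2 = -1.900000 − (-8.590000)·(-6.390000)/(-42.110100) = -0.596510;  |Δ| = 1.303490
h(-0.596510) = -6.630215
s3 = -0.596510 − (-6.630215)·(1.303490)/(1.959785) = 3.813373;  |Δ| = 4.409883
h(3.813373) = 25.195306
s4 = 3.813373 − 25.195306·(4.409883)/(31.825521) = 0.322202;  |Δ| = 3.491171
h(0.322202) = -3.207379
s5 = 0.322202 − (-3.207379)·(-3.491171)/(-28.402685) = 0.716443;  |Δ| = 0.394241
h(0.716443) = -1.220938
s6 = 0.716443 − (-1.220938)·(0.394241)/(1.986442) = 0.958758;  |Δ| = 0.242315
h(0.958758) = 0.154247
s7 = 0.958758 − 0.154247·(0.242315)/(1.375185) = 0.931579;  |Δ| = 0.027179
h(0.931579) = -0.005847
s8 = 0.931579 − (-0.005847)·(-0.027179)/(-0.160094) = 0.932571;  |Δ| = 0.000993
|s8 − s7| = 0.000993 < 0.01

n = 8, s_n = 0.9326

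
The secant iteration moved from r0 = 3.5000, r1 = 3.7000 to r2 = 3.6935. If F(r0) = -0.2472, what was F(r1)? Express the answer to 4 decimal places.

The secant line through (3.5000, -0.2472) and (3.7000, F(r1)) crosses zero at r2 = 3.6935.
So (3.5000, -0.2472), (3.7000, F(r1)), (3.6935, 0) are collinear:
F(r1) = -0.2472 · (3.7000 − 3.6935) / (3.5000 − 3.6935) = -0.2472 · (0.006500)/(-0.193500) = 0.008304

0.0083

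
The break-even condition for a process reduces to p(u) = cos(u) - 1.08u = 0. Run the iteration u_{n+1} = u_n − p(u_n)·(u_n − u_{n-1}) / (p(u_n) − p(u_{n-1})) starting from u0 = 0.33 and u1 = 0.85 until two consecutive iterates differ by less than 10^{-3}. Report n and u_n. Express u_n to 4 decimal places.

p(0.33) = 0.589642, p(0.85) = -0.258017
u2 = 0.850000 − (-0.258017)·(0.520000)/(-0.847659) = 0.691719;  |Δ| = 0.158281
p(0.691719) = 0.023095
u3 = 0.691719 − 0.023095·(-0.158281)/(0.281112) = 0.704722;  |Δ| = 0.013004
p(0.704722) = 0.000691
u4 = 0.704722 − 0.000691·(0.013004)/(-0.022404) = 0.705124;  |Δ| = 0.000401
|u4 − u3| = 0.000401 < 10^{-3}

n = 4, u_n = 0.7051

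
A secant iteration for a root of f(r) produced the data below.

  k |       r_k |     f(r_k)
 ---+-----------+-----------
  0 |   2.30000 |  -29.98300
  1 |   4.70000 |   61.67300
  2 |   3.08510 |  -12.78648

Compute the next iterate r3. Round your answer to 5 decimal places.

3.36242

r3 = 3.08510 − (-12.78648)·(3.08510 − 4.70000) / (-12.78648 − 61.67300)
   = 3.08510 − (20.6488866)/(-74.4594800) = 3.3624171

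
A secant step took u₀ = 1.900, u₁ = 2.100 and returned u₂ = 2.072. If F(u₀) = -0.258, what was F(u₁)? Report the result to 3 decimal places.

0.042

The secant line through (1.900, -0.258) and (2.100, F(u₁)) crosses zero at u₂ = 2.072.
So (1.900, -0.258), (2.100, F(u₁)), (2.072, 0) are collinear:
F(u₁) = -0.258 · (2.100 − 2.072) / (1.900 − 2.072) = -0.258 · (0.02800)/(-0.17200) = 0.04200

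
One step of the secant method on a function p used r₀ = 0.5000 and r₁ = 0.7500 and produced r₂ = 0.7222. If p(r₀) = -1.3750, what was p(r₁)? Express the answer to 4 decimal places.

0.1720

The secant line through (0.5000, -1.3750) and (0.7500, p(r₁)) crosses zero at r₂ = 0.7222.
So (0.5000, -1.3750), (0.7500, p(r₁)), (0.7222, 0) are collinear:
p(r₁) = -1.3750 · (0.7500 − 0.7222) / (0.5000 − 0.7222) = -1.3750 · (0.027800)/(-0.222200) = 0.172030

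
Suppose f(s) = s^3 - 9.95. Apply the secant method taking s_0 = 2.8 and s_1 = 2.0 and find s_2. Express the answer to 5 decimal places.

f(2.8) = 12.0020000, f(2.0) = -1.9500000
s_2 = 2.0000000 − (-1.9500000)·(2.0000000 − 2.8000000) / (-1.9500000 − 12.0020000) = 2.0000000 − (1.5600000)/(-13.9520000) = 2.1118119

2.11181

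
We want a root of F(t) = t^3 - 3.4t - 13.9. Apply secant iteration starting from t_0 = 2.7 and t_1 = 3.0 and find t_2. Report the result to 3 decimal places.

F(2.7) = -3.39700, F(3.0) = 2.90000
t_2 = 3.00000 − 2.90000·(3.00000 − 2.70000) / (2.90000 − (-3.39700)) = 3.00000 − (0.87000)/(6.29700) = 2.86184

2.862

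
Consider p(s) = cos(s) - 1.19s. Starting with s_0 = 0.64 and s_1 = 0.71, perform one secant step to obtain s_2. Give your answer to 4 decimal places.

p(0.64) = 0.040496, p(0.71) = -0.086538
s_2 = 0.710000 − (-0.086538)·(0.710000 − 0.640000) / (-0.086538 − 0.040496) = 0.710000 − (-0.006058)/(-0.127034) = 0.662315

0.6623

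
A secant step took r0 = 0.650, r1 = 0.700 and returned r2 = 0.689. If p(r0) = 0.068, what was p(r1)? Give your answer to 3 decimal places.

The secant line through (0.650, 0.068) and (0.700, p(r1)) crosses zero at r2 = 0.689.
So (0.650, 0.068), (0.700, p(r1)), (0.689, 0) are collinear:
p(r1) = 0.068 · (0.700 − 0.689) / (0.650 − 0.689) = 0.068 · (0.01100)/(-0.03900) = -0.01918

-0.019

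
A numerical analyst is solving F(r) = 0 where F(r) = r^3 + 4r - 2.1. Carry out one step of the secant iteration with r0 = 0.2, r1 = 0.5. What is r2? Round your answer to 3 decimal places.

F(0.2) = -1.29200, F(0.5) = 0.02500
r2 = 0.50000 − 0.02500·(0.50000 − 0.20000) / (0.02500 − (-1.29200)) = 0.50000 − (0.00750)/(1.31700) = 0.49431

0.494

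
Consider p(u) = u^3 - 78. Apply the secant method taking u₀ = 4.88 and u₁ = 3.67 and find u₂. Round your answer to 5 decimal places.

p(4.88) = 38.2142720, p(3.67) = -28.5691370
u₂ = 3.6700000 − (-28.5691370)·(3.6700000 − 4.8800000) / (-28.5691370 − 38.2142720) = 3.6700000 − (34.5686558)/(-66.7834090) = 4.1876234

4.18762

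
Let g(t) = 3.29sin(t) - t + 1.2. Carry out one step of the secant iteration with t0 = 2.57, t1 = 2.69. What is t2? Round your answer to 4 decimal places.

2.6760

g(2.57) = 0.409799, g(2.69) = -0.054247
t2 = 2.690000 − (-0.054247)·(2.690000 − 2.570000) / (-0.054247 − 0.409799) = 2.690000 − (-0.006510)/(-0.464046) = 2.675972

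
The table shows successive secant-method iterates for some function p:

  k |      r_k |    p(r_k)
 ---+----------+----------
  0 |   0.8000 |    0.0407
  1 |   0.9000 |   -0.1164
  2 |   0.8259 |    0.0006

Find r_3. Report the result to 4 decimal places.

0.8263

r_3 = 0.8259 − 0.0006·(0.8259 − 0.9000) / (0.0006 − (-0.1164))
   = 0.8259 − (-0.000044)/(0.117000) = 0.826280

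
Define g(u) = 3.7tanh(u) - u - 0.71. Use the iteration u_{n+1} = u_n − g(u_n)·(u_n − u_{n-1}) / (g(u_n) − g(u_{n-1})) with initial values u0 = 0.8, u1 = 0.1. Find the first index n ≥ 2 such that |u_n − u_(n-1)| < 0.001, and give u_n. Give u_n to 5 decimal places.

g(0.8) = 0.9469360, g(0.1) = -0.4412284
u2 = 0.1000000 − (-0.4412284)·(-0.7000000)/(-1.3881645) = 0.3224952;  |Δ| = 0.2224952
g(0.3224952) = 0.1210217
u3 = 0.3224952 − 0.1210217·(0.2224952)/(0.5622501) = 0.2746041;  |Δ| = 0.0478911
g(0.2746041) = 0.0066398
u4 = 0.2746041 − 0.0066398·(-0.0478911)/(-0.1143820) = 0.2718241;  |Δ| = 0.0027800
g(0.2718241) = -0.0001352
u5 = 0.2718241 − (-0.0001352)·(-0.0027800)/(-0.0067749) = 0.2718795;  |Δ| = 0.0000555
|u5 − u4| = 0.0000555 < 0.001

n = 5, u_n = 0.27188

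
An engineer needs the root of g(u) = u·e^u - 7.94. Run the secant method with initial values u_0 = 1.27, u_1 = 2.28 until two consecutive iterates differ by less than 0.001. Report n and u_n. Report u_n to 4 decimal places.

g(1.27) = -3.417717, g(2.28) = 14.350831
u_2 = 2.280000 − 14.350831·(1.010000)/(17.768549) = 1.464270;  |Δ| = 0.815730
g(1.464270) = -1.607933
u_3 = 1.464270 − (-1.607933)·(-0.815730)/(-15.958765) = 1.546459;  |Δ| = 0.082189
g(1.546459) = -0.679657
u_4 = 1.546459 − (-0.679657)·(0.082189)/(0.928277) = 1.606636;  |Δ| = 0.060177
g(1.606636) = 0.070700
u_5 = 1.606636 − 0.070700·(0.060177)/(0.750357) = 1.600966;  |Δ| = 0.005670
g(1.600966) = -0.002702
u_6 = 1.600966 − (-0.002702)·(-0.005670)/(-0.073402) = 1.601175;  |Δ| = 0.000209
|u_6 − u_5| = 0.000209 < 0.001

n = 6, u_n = 1.6012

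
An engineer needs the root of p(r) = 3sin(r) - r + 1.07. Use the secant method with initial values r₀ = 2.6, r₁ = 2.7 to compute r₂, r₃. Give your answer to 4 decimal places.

2.6045, 2.6046

p(2.6) = 0.016504, p(2.7) = -0.347860
r₂ = 2.700000 − (-0.347860)·(2.700000 − 2.600000) / (-0.347860 − 0.016504) = 2.700000 − (-0.034786)/(-0.364364) = 2.604530
p(2.604530) = 0.000315
r₃ = 2.604530 − 0.000315·(2.604530 − 2.700000) / (0.000315 − (-0.347860)) = 2.604530 − (-0.000030)/(0.348175) = 2.604616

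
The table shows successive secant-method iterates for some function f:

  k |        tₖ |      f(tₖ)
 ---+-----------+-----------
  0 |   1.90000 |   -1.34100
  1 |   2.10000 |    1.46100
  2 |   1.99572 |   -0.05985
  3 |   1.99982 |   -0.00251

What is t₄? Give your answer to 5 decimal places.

t₄ = 1.99982 − (-0.00251)·(1.99982 − 1.99572) / (-0.00251 − (-0.05985))
   = 1.99982 − (-0.0000103)/(0.0573400) = 1.9999995

2.00000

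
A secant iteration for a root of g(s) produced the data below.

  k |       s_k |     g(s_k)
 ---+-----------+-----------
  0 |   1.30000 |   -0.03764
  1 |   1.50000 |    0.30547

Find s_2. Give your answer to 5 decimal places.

s_2 = 1.50000 − 0.30547·(1.50000 − 1.30000) / (0.30547 − (-0.03764))
   = 1.50000 − (0.0610940)/(0.3431100) = 1.3219405

1.32194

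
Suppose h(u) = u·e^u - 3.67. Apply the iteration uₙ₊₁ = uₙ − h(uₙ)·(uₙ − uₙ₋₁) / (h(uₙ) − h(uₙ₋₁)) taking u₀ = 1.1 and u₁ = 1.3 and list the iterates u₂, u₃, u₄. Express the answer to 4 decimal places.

h(1.1) = -0.365417, h(1.3) = 1.100086
u₂ = 1.300000 − 1.100086·(1.300000 − 1.100000) / (1.100086 − (-0.365417)) = 1.300000 − (0.220017)/(1.465503) = 1.149869
h(1.149869) = -0.038966
u₃ = 1.149869 − (-0.038966)·(1.149869 − 1.300000) / (-0.038966 − 1.100086) = 1.149869 − (0.005850)/(-1.139052) = 1.155005
h(1.155005) = -0.003968
u₄ = 1.155005 − (-0.003968)·(1.155005 − 1.149869) / (-0.003968 − (-0.038966)) = 1.155005 − (-0.000020)/(0.034998) = 1.155587

1.1499, 1.1550, 1.1556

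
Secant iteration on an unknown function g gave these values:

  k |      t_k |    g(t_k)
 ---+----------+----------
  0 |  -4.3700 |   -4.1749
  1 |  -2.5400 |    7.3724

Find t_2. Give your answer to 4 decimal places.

-3.7084

t_2 = -2.5400 − 7.3724·(-2.5400 − (-4.3700)) / (7.3724 − (-4.1749))
   = -2.5400 − (13.491492)/(11.547300) = -3.708368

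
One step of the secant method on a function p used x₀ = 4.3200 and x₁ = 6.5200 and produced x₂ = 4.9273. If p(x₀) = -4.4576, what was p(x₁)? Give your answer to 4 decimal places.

11.6905

The secant line through (4.3200, -4.4576) and (6.5200, p(x₁)) crosses zero at x₂ = 4.9273.
So (4.3200, -4.4576), (6.5200, p(x₁)), (4.9273, 0) are collinear:
p(x₁) = -4.4576 · (6.5200 − 4.9273) / (4.3200 − 4.9273) = -4.4576 · (1.592700)/(-0.607300) = 11.690465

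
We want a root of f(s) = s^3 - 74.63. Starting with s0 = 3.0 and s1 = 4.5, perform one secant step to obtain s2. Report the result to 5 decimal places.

4.11415

f(3.0) = -47.6300000, f(4.5) = 16.4950000
s2 = 4.5000000 − 16.4950000·(4.5000000 − 3.0000000) / (16.4950000 − (-47.6300000)) = 4.5000000 − (24.7425000)/(64.1250000) = 4.1141520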